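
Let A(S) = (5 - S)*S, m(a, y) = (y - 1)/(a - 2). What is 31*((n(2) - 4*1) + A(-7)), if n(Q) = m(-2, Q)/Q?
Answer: -21855/8 ≈ -2731.9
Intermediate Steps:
m(a, y) = (-1 + y)/(-2 + a)
n(Q) = (1/4 - Q/4)/Q (n(Q) = ((-1 + Q)/(-2 - 2))/Q = ((-1 + Q)/(-4))/Q = (-(-1 + Q)/4)/Q = (1/4 - Q/4)/Q)
A(S) = S*(5 - S)
31*((n(2) - 4*1) + A(-7)) = 31*(((1/4)*(1 - 1*2)/2 - 4*1) - 7*(5 - 1*(-7))) = 31*(((1/4)*(1/2)*(1 - 2) - 4) - 7*(5 + 7)) = 31*(((1/4)*(1/2)*(-1) - 4) - 7*12) = 31*((-1/8 - 4) - 84) = 31*(-33/8 - 84) = 31*(-705/8) = -21855/8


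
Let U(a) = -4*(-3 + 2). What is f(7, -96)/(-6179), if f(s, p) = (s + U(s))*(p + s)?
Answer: 979/6179 ≈ 0.15844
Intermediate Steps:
U(a) = 4 (U(a) = -4*(-1) = 4)
f(s, p) = (4 + s)*(p + s) (f(s, p) = (s + 4)*(p + s) = (4 + s)*(p + s))
f(7, -96)/(-6179) = (7**2 + 4*(-96) + 4*7 - 96*7)/(-6179) = (49 - 384 + 28 - 672)*(-1/6179) = -979*(-1/6179) = 979/6179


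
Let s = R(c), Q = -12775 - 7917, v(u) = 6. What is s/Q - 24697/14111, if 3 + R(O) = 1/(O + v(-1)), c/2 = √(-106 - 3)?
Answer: (-1021975982*√109 + 3065942057*I)/(583969624*(√109 - 3*I)) ≈ -1.75 + 2.1381e-6*I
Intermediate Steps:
Q = -20692
c = 2*I*√109 (c = 2*√(-106 - 3) = 2*√(-109) = 2*(I*√109) = 2*I*√109 ≈ 20.881*I)
R(O) = -3 + 1/(6 + O) (R(O) = -3 + 1/(O + 6) = -3 + 1/(6 + O))
s = (-17 - 6*I*√109)/(6 + 2*I*√109) ≈ -2.9873 - 0.044239*I
s/Q - 24697/14111 = ((-6*√109 + 17*I)/(2*(√109 - 3*I)))/(-20692) - 24697/14111 = ((-6*√109 + 17*I)/(2*(√109 - 3*I)))*(-1/20692) - 24697*1/14111 = -(-6*√109 + 17*I)/(41384*(√109 - 3*I)) - 24697/14111 = -24697/14111 - (-6*√109 + 17*I)/(41384*(√109 - 3*I))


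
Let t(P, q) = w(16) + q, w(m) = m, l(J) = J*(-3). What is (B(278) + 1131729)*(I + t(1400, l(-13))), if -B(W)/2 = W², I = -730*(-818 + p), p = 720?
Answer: 69959841795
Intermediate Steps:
l(J) = -3*J
I = 71540 (I = -730*(-818 + 720) = -730*(-98) = 71540)
B(W) = -2*W²
t(P, q) = 16 + q
(B(278) + 1131729)*(I + t(1400, l(-13))) = (-2*278² + 1131729)*(71540 + (16 - 3*(-13))) = (-2*77284 + 1131729)*(71540 + (16 + 39)) = (-154568 + 1131729)*(71540 + 55) = 977161*71595 = 69959841795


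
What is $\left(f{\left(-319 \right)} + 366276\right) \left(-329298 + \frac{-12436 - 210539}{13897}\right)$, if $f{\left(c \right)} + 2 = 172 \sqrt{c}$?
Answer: $- \frac{1676244639620994}{13897} - \frac{787154092332 i \sqrt{319}}{13897} \approx -1.2062 \cdot 10^{11} - 1.0117 \cdot 10^{9} i$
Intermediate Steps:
$f{\left(c \right)} = -2 + 172 \sqrt{c}$
$\left(f{\left(-319 \right)} + 366276\right) \left(-329298 + \frac{-12436 - 210539}{13897}\right) = \left(\left(-2 + 172 \sqrt{-319}\right) + 366276\right) \left(-329298 + \frac{-12436 - 210539}{13897}\right) = \left(\left(-2 + 172 i \sqrt{319}\right) + 366276\right) \left(-329298 + \left(-12436 - 210539\right) \frac{1}{13897}\right) = \left(\left(-2 + 172 i \sqrt{319}\right) + 366276\right) \left(-329298 - \frac{222975}{13897}\right) = \left(366274 + 172 i \sqrt{319}\right) \left(-329298 - \frac{222975}{13897}\right) = \left(366274 + 172 i \sqrt{319}\right) \left(- \frac{4576477281}{13897}\right) = - \frac{1676244639620994}{13897} - \frac{787154092332 i \sqrt{319}}{13897}$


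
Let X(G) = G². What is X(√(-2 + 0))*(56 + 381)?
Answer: -874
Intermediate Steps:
X(√(-2 + 0))*(56 + 381) = (√(-2 + 0))²*(56 + 381) = (√(-2))²*437 = (I*√2)²*437 = -2*437 = -874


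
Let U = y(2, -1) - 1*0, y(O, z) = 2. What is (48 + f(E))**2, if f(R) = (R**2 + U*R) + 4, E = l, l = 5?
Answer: 7569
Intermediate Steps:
U = 2 (U = 2 - 1*0 = 2 + 0 = 2)
E = 5
f(R) = 4 + R**2 + 2*R (f(R) = (R**2 + 2*R) + 4 = 4 + R**2 + 2*R)
(48 + f(E))**2 = (48 + (4 + 5**2 + 2*5))**2 = (48 + (4 + 25 + 10))**2 = (48 + 39)**2 = 87**2 = 7569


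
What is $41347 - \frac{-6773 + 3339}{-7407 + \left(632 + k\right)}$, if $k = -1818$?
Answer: $\frac{355291337}{8593} \approx 41347.0$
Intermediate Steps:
$41347 - \frac{-6773 + 3339}{-7407 + \left(632 + k\right)} = 41347 - \frac{-6773 + 3339}{-7407 + \left(632 - 1818\right)} = 41347 - - \frac{3434}{-7407 - 1186} = 41347 - - \frac{3434}{-8593} = 41347 - \left(-3434\right) \left(- \frac{1}{8593}\right) = 41347 - \frac{3434}{8593} = \frac{355291337}{8593}$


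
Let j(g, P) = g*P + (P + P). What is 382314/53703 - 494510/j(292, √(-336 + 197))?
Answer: 127438/17901 + 247255*I*√139/20433 ≈ 7.119 + 142.67*I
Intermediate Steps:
j(g, P) = 2*P + P*g (j(g, P) = P*g + 2*P = 2*P + P*g)
382314/53703 - 494510/j(292, √(-336 + 197)) = 382314/53703 - 494510*1/(√(-336 + 197)*(2 + 292)) = 382314*(1/53703) - 494510*(-I*√139/40866) = 127438/17901 - 494510*(-I*√139/40866) = 127438/17901 - (-247255)*I*√139/20433 = 127438/17901 + 247255*I*√139/20433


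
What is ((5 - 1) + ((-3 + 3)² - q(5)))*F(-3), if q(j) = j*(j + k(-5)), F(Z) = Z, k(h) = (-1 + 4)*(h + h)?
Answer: -387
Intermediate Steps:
k(h) = 6*h (k(h) = 3*(2*h) = 6*h)
q(j) = j*(-30 + j) (q(j) = j*(j + 6*(-5)) = j*(j - 30) = j*(-30 + j))
((5 - 1) + ((-3 + 3)² - q(5)))*F(-3) = ((5 - 1) + ((-3 + 3)² - 5*(-30 + 5)))*(-3) = (4 + (0² - 5*(-25)))*(-3) = (4 + (0 - 1*(-125)))*(-3) = (4 + (0 + 125))*(-3) = (4 + 125)*(-3) = 129*(-3) = -387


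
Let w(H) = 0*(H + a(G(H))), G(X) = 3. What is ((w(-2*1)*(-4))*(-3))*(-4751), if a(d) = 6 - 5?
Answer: 0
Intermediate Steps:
a(d) = 1
w(H) = 0 (w(H) = 0*(H + 1) = 0*(1 + H) = 0)
((w(-2*1)*(-4))*(-3))*(-4751) = ((0*(-4))*(-3))*(-4751) = (0*(-3))*(-4751) = 0*(-4751) = 0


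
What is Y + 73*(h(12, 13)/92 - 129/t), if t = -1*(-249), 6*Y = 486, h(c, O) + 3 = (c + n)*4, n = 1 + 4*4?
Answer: 1014395/7636 ≈ 132.84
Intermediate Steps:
n = 17 (n = 1 + 16 = 17)
h(c, O) = 65 + 4*c (h(c, O) = -3 + (c + 17)*4 = -3 + (17 + c)*4 = -3 + (68 + 4*c) = 65 + 4*c)
Y = 81 (Y = (⅙)*486 = 81)
t = 249
Y + 73*(h(12, 13)/92 - 129/t) = 81 + 73*((65 + 4*12)/92 - 129/249) = 81 + 73*((65 + 48)*(1/92) - 129*1/249) = 81 + 73*(113*(1/92) - 43/83) = 81 + 73*(113/92 - 43/83) = 81 + 73*(5423/7636) = 81 + 395879/7636 = 1014395/7636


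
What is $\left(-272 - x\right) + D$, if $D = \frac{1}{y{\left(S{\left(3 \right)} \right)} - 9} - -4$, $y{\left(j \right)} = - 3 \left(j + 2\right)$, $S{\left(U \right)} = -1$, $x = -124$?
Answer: $- \frac{1729}{12} \approx -144.08$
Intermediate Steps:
$y{\left(j \right)} = -6 - 3 j$ ($y{\left(j \right)} = - 3 \left(2 + j\right) = -6 - 3 j$)
$D = \frac{47}{12}$ ($D = \frac{1}{\left(-6 - -3\right) - 9} - -4 = \frac{1}{\left(-6 + 3\right) - 9} + 4 = \frac{1}{-3 - 9} + 4 = \frac{1}{-12} + 4 = - \frac{1}{12} + 4 = \frac{47}{12} \approx 3.9167$)
$\left(-272 - x\right) + D = \left(-272 - -124\right) + \frac{47}{12} = \left(-272 + 124\right) + \frac{47}{12} = -148 + \frac{47}{12} = - \frac{1729}{12}$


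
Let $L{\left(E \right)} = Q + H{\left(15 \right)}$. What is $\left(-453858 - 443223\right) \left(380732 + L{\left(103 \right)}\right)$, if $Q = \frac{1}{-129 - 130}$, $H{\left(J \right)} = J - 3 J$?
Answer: $- \frac{88453816596177}{259} \approx -3.4152 \cdot 10^{11}$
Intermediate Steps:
$H{\left(J \right)} = - 2 J$
$Q = - \frac{1}{259}$ ($Q = \frac{1}{-259} = - \frac{1}{259} \approx -0.003861$)
$L{\left(E \right)} = - \frac{7771}{259}$ ($L{\left(E \right)} = - \frac{1}{259} - 30 = - \frac{7771}{259}$)
$\left(-453858 - 443223\right) \left(380732 + L{\left(103 \right)}\right) = \left(-453858 - 443223\right) \left(380732 - \frac{7771}{259}\right) = \left(-897081\right) \frac{98601817}{259} = - \frac{88453816596177}{259}$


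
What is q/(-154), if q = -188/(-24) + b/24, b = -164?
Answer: -1/154 ≈ -0.0064935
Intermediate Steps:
q = 1 (q = -188/(-24) - 164/24 = -188*(-1/24) - 164*1/24 = 47/6 - 41/6 = 1)
q/(-154) = 1/(-154) = -1/154*1 = -1/154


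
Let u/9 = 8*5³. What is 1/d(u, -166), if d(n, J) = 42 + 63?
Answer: 1/105 ≈ 0.0095238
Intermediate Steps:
u = 9000 (u = 9*(8*5³) = 9*(8*125) = 9*1000 = 9000)
d(n, J) = 105
1/d(u, -166) = 1/105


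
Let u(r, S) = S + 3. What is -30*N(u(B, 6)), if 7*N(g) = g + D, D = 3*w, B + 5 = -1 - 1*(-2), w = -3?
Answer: 0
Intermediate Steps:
B = -4 (B = -5 + (-1 - 1*(-2)) = -5 + (-1 + 2) = -5 + 1 = -4)
D = -9 (D = 3*(-3) = -9)
u(r, S) = 3 + S
N(g) = -9/7 + g/7 (N(g) = (g - 9)/7 = (-9 + g)/7 = -9/7 + g/7)
-30*N(u(B, 6)) = -30*(-9/7 + (3 + 6)/7) = -30*(-9/7 + (⅐)*9) = -30*(-9/7 + 9/7) = -30*0 = 0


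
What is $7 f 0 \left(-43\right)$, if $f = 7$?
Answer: $0$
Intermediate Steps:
$7 f 0 \left(-43\right) = 7 \cdot 7 \cdot 0 \left(-43\right) = 49 \cdot 0 \left(-43\right) = 0 \left(-43\right) = 0$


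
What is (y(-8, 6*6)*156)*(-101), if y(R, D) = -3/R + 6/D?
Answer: -17069/2 ≈ -8534.5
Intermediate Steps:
(y(-8, 6*6)*156)*(-101) = ((-3/(-8) + 6/((6*6)))*156)*(-101) = ((-3*(-⅛) + 6/36)*156)*(-101) = ((3/8 + 6*(1/36))*156)*(-101) = ((3/8 + ⅙)*156)*(-101) = ((13/24)*156)*(-101) = (169/2)*(-101) = -17069/2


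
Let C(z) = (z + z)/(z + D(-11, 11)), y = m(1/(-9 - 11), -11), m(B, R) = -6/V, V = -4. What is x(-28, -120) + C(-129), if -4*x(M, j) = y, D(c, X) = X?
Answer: 855/472 ≈ 1.8114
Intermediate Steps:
m(B, R) = 3/2 (m(B, R) = -6/(-4) = -6*(-¼) = 3/2)
y = 3/2 ≈ 1.5000
x(M, j) = -3/8 (x(M, j) = -¼*3/2 = -3/8)
C(z) = 2*z/(11 + z) (C(z) = (z + z)/(z + 11) = (2*z)/(11 + z) = 2*z/(11 + z))
x(-28, -120) + C(-129) = -3/8 + 2*(-129)/(11 - 129) = -3/8 + 2*(-129)/(-118) = -3/8 + 2*(-129)*(-1/118) = -3/8 + 129/59 = 855/472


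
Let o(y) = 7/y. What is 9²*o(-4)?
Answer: -567/4 ≈ -141.75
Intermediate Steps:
9²*o(-4) = 9²*(7/(-4)) = 81*(7*(-¼)) = 81*(-7/4) = -567/4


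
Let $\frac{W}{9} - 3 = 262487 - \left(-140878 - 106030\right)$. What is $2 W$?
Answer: $9169164$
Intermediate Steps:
$W = 4584582$ ($W = 27 + 9 \left(262487 - \left(-140878 - 106030\right)\right) = 27 + 9 \left(262487 - -246908\right) = 27 + 9 \left(262487 + 246908\right) = 27 + 9 \cdot 509395 = 27 + 4584555 = 4584582$)
$2 W = 2 \cdot 4584582 = 9169164$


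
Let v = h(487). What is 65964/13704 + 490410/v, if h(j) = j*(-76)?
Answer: -44574157/5283463 ≈ -8.4365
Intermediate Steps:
h(j) = -76*j
v = -37012 (v = -76*487 = -37012)
65964/13704 + 490410/v = 65964/13704 + 490410/(-37012) = 65964*(1/13704) + 490410*(-1/37012) = 5497/1142 - 245205/18506 = -44574157/5283463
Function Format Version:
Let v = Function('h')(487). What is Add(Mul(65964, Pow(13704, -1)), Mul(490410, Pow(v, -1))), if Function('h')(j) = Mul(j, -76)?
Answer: Rational(-44574157, 5283463) ≈ -8.4365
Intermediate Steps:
Function('h')(j) = Mul(-76, j)
v = -37012 (v = Mul(-76, 487) = -37012)
Add(Mul(65964, Pow(13704, -1)), Mul(490410, Pow(v, -1))) = Add(Mul(65964, Pow(13704, -1)), Mul(490410, Pow(-37012, -1))) = Add(Mul(65964, Rational(1, 13704)), Mul(490410, Rational(-1, 37012))) = Add(Rational(5497, 1142), Rational(-245205, 18506)) = Rational(-44574157, 5283463)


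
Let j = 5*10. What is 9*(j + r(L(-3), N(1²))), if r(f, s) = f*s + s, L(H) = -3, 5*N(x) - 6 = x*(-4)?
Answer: 2214/5 ≈ 442.80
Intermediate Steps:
N(x) = 6/5 - 4*x/5 (N(x) = 6/5 + (x*(-4))/5 = 6/5 + (-4*x)/5 = 6/5 - 4*x/5)
r(f, s) = s + f*s
j = 50
9*(j + r(L(-3), N(1²))) = 9*(50 + (6/5 - ⅘*1²)*(1 - 3)) = 9*(50 + (6/5 - ⅘*1)*(-2)) = 9*(50 + (6/5 - ⅘)*(-2)) = 9*(50 + (⅖)*(-2)) = 9*(50 - ⅘) = 9*(246/5) = 2214/5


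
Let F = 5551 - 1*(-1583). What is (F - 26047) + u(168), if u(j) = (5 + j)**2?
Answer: 11016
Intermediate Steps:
F = 7134 (F = 5551 + 1583 = 7134)
(F - 26047) + u(168) = (7134 - 26047) + (5 + 168)**2 = -18913 + 173**2 = -18913 + 29929 = 11016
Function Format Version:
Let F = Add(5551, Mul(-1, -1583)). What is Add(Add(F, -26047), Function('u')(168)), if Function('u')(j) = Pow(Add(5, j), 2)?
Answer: 11016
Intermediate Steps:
F = 7134 (F = Add(5551, 1583) = 7134)
Add(Add(F, -26047), Function('u')(168)) = Add(Add(7134, -26047), Pow(Add(5, 168), 2)) = Add(-18913, Pow(173, 2)) = Add(-18913, 29929) = 11016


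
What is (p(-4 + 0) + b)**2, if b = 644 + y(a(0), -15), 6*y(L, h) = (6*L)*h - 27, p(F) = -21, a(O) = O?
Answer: 1530169/4 ≈ 3.8254e+5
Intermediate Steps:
y(L, h) = -9/2 + L*h (y(L, h) = ((6*L)*h - 27)/6 = (6*L*h - 27)/6 = (-27 + 6*L*h)/6 = -9/2 + L*h)
b = 1279/2 (b = 644 + (-9/2 + 0*(-15)) = 644 + (-9/2 + 0) = 644 - 9/2 = 1279/2 ≈ 639.50)
(p(-4 + 0) + b)**2 = (-21 + 1279/2)**2 = (1237/2)**2 = 1530169/4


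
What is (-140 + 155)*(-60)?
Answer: -900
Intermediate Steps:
(-140 + 155)*(-60) = 15*(-60) = -900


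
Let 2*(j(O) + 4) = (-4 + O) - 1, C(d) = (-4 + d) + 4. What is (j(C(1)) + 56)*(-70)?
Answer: -3500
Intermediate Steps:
C(d) = d
j(O) = -13/2 + O/2 (j(O) = -4 + ((-4 + O) - 1)/2 = -4 + (-5 + O)/2 = -4 + (-5/2 + O/2) = -13/2 + O/2)
(j(C(1)) + 56)*(-70) = ((-13/2 + (½)*1) + 56)*(-70) = ((-13/2 + ½) + 56)*(-70) = (-6 + 56)*(-70) = 50*(-70) = -3500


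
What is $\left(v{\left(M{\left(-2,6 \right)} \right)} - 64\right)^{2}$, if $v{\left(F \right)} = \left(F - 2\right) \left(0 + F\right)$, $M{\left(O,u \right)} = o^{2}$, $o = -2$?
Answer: $3136$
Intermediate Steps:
$M{\left(O,u \right)} = 4$ ($M{\left(O,u \right)} = \left(-2\right)^{2} = 4$)
$v{\left(F \right)} = F \left(-2 + F\right)$ ($v{\left(F \right)} = \left(-2 + F\right) F = F \left(-2 + F\right)$)
$\left(v{\left(M{\left(-2,6 \right)} \right)} - 64\right)^{2} = \left(4 \left(-2 + 4\right) - 64\right)^{2} = \left(4 \cdot 2 - 64\right)^{2} = \left(8 - 64\right)^{2} = \left(-56\right)^{2} = 3136$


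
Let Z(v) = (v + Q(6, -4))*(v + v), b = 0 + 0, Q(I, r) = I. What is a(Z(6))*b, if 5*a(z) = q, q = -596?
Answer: 0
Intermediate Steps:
b = 0
Z(v) = 2*v*(6 + v) (Z(v) = (v + 6)*(v + v) = (6 + v)*(2*v) = 2*v*(6 + v))
a(z) = -596/5 (a(z) = (⅕)*(-596) = -596/5)
a(Z(6))*b = -596/5*0 = 0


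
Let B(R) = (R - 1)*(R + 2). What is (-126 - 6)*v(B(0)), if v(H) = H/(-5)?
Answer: -264/5 ≈ -52.800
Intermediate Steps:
B(R) = (-1 + R)*(2 + R)
v(H) = -H/5 (v(H) = H*(-⅕) = -H/5)
(-126 - 6)*v(B(0)) = (-126 - 6)*(-(-2 + 0 + 0²)/5) = -(-132)*(-2 + 0 + 0)/5 = -(-132)*(-2)/5 = -132*⅖ = -264/5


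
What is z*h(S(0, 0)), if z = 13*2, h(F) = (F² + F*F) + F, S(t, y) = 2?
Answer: 260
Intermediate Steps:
h(F) = F + 2*F² (h(F) = (F² + F²) + F = 2*F² + F = F + 2*F²)
z = 26
z*h(S(0, 0)) = 26*(2*(1 + 2*2)) = 26*(2*(1 + 4)) = 26*(2*5) = 26*10 = 260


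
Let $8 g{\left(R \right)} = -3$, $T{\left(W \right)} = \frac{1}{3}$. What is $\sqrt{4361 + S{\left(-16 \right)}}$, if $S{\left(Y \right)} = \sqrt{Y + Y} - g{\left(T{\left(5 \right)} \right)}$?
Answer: $\frac{\sqrt{69782 + 64 i \sqrt{2}}}{4} \approx 66.041 + 0.042829 i$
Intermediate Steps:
$T{\left(W \right)} = \frac{1}{3}$
$g{\left(R \right)} = - \frac{3}{8}$ ($g{\left(R \right)} = \frac{1}{8} \left(-3\right) = - \frac{3}{8}$)
$S{\left(Y \right)} = \frac{3}{8} + \sqrt{2} \sqrt{Y}$ ($S{\left(Y \right)} = \sqrt{Y + Y} - - \frac{3}{8} = \sqrt{2 Y} + \frac{3}{8} = \sqrt{2} \sqrt{Y} + \frac{3}{8} = \frac{3}{8} + \sqrt{2} \sqrt{Y}$)
$\sqrt{4361 + S{\left(-16 \right)}} = \sqrt{4361 + \left(\frac{3}{8} + \sqrt{2} \sqrt{-16}\right)} = \sqrt{4361 + \left(\frac{3}{8} + \sqrt{2} \cdot 4 i\right)} = \sqrt{4361 + \left(\frac{3}{8} + 4 i \sqrt{2}\right)} = \sqrt{\frac{34891}{8} + 4 i \sqrt{2}}$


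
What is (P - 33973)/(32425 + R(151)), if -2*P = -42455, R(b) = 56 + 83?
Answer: -25491/65128 ≈ -0.39140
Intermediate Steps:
R(b) = 139
P = 42455/2 (P = -1/2*(-42455) = 42455/2 ≈ 21228.)
(P - 33973)/(32425 + R(151)) = (42455/2 - 33973)/(32425 + 139) = -25491/2/32564 = -25491/2*1/32564 = -25491/65128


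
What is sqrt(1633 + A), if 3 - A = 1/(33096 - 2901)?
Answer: sqrt(165733708745)/10065 ≈ 40.448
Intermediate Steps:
A = 90584/30195 (A = 3 - 1/(33096 - 2901) = 3 - 1/30195 = 90584/30195 ≈ 3.0000)
sqrt(1633 + A) = sqrt(1633 + 90584/30195) = sqrt(49399019/30195) = sqrt(165733708745)/10065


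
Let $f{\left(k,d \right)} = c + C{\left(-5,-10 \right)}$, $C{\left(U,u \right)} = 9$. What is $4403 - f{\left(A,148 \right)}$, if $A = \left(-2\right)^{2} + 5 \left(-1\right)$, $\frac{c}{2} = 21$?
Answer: $4352$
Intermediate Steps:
$c = 42$ ($c = 2 \cdot 21 = 42$)
$A = -1$ ($A = 4 - 5 = -1$)
$f{\left(k,d \right)} = 51$ ($f{\left(k,d \right)} = 42 + 9 = 51$)
$4403 - f{\left(A,148 \right)} = 4403 - 51 = 4352$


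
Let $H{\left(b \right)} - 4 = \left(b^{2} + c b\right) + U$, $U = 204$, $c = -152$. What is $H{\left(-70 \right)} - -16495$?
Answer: $32243$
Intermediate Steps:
$H{\left(b \right)} = 208 + b^{2} - 152 b$ ($H{\left(b \right)} = 4 + \left(\left(b^{2} - 152 b\right) + 204\right) = 4 + \left(204 + b^{2} - 152 b\right) = 208 + b^{2} - 152 b$)
$H{\left(-70 \right)} - -16495 = \left(208 + \left(-70\right)^{2} - -10640\right) - -16495 = \left(208 + 4900 + 10640\right) + 16495 = 15748 + 16495 = 32243$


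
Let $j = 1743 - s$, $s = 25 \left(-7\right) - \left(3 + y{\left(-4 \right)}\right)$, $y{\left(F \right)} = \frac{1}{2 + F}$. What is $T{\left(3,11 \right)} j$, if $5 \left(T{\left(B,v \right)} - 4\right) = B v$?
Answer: $\frac{203573}{10} \approx 20357.0$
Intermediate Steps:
$T{\left(B,v \right)} = 4 + \frac{B v}{5}$
$s = - \frac{355}{2}$ ($s = 25 \left(-7\right) - \left(3 + \frac{1}{2 - 4}\right) = -175 - \frac{5}{2} = - \frac{355}{2} \approx -177.5$)
$j = \frac{3841}{2}$ ($j = 1743 - - \frac{355}{2} = 1743 + \frac{355}{2} = \frac{3841}{2} \approx 1920.5$)
$T{\left(3,11 \right)} j = \left(4 + \frac{1}{5} \cdot 3 \cdot 11\right) \frac{3841}{2} = \left(4 + \frac{33}{5}\right) \frac{3841}{2} = \frac{53}{5} \cdot \frac{3841}{2} = \frac{203573}{10}$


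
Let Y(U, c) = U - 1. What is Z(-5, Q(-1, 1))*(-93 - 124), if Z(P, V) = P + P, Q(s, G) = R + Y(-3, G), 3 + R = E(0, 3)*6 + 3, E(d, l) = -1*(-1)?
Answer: 2170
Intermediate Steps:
Y(U, c) = -1 + U
E(d, l) = 1
R = 6 (R = -3 + (1*6 + 3) = -3 + (6 + 3) = -3 + 9 = 6)
Q(s, G) = 2 (Q(s, G) = 6 + (-1 - 3) = 6 - 4 = 2)
Z(P, V) = 2*P
Z(-5, Q(-1, 1))*(-93 - 124) = (2*(-5))*(-93 - 124) = -10*(-217) = 2170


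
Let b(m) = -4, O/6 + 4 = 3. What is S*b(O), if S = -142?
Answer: 568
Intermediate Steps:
O = -6 (O = -24 + 6*3 = -24 + 18 = -6)
S*b(O) = -142*(-4) = 568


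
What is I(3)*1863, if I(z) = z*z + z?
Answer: 22356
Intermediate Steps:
I(z) = z + z² (I(z) = z² + z = z + z²)
I(3)*1863 = (3*(1 + 3))*1863 = (3*4)*1863 = 12*1863 = 22356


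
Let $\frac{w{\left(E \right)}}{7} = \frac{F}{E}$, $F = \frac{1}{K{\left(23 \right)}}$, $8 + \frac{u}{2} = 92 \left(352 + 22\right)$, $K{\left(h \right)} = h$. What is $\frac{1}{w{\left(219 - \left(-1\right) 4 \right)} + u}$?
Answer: $\frac{5129}{352875207} \approx 1.4535 \cdot 10^{-5}$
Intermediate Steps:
$u = 68800$ ($u = -16 + 2 \cdot 92 \left(352 + 22\right) = -16 + 2 \cdot 92 \cdot 374 = -16 + 2 \cdot 34408 = -16 + 68816 = 68800$)
$F = \frac{1}{23} \approx 0.043478$
$w{\left(E \right)} = \frac{7}{23 E}$ ($w{\left(E \right)} = 7 \frac{1}{23 E} = \frac{7}{23 E}$)
$\frac{1}{w{\left(219 - \left(-1\right) 4 \right)} + u} = \frac{1}{\frac{7}{23 \left(219 - \left(-1\right) 4\right)} + 68800} = \frac{1}{\frac{7}{23 \left(219 - -4\right)} + 68800} = \frac{1}{\frac{7}{23 \left(219 + 4\right)} + 68800} = \frac{1}{\frac{7}{23 \cdot 223} + 68800} = \frac{1}{\frac{7}{23} \cdot \frac{1}{223} + 68800} = \frac{1}{\frac{7}{5129} + 68800} = \frac{1}{\frac{352875207}{5129}} = \frac{5129}{352875207}$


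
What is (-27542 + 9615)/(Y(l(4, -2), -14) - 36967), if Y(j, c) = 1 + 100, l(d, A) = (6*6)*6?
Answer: 17927/36866 ≈ 0.48627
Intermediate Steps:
l(d, A) = 216 (l(d, A) = 36*6 = 216)
Y(j, c) = 101
(-27542 + 9615)/(Y(l(4, -2), -14) - 36967) = (-27542 + 9615)/(101 - 36967) = -17927/(-36866) = -17927*(-1/36866) = 17927/36866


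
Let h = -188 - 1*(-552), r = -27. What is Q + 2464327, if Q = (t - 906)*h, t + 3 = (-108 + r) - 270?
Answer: 1986031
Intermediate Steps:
t = -408 (t = -3 + ((-108 - 27) - 270) = -3 + (-135 - 270) = -3 - 405 = -408)
h = 364 (h = -188 + 552 = 364)
Q = -478296 (Q = (-408 - 906)*364 = -1314*364 = -478296)
Q + 2464327 = -478296 + 2464327 = 1986031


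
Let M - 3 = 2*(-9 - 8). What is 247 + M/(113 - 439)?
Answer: 80553/326 ≈ 247.09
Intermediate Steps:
M = -31 (M = 3 + 2*(-9 - 8) = 3 + 2*(-17) = 3 - 34 = -31)
247 + M/(113 - 439) = 247 - 31/(113 - 439) = 247 - 31/(-326) = 247 - 1/326*(-31) = 247 + 31/326 = 80553/326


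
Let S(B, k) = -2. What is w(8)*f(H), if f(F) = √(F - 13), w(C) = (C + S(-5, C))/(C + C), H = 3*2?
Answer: 3*I*√7/8 ≈ 0.99216*I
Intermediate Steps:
H = 6
w(C) = (-2 + C)/(2*C) (w(C) = (C - 2)/(C + C) = (-2 + C)/((2*C)) = (-2 + C)*(1/(2*C)) = (-2 + C)/(2*C))
f(F) = √(-13 + F)
w(8)*f(H) = ((½)*(-2 + 8)/8)*√(-13 + 6) = ((½)*(⅛)*6)*√(-7) = 3*(I*√7)/8 = 3*I*√7/8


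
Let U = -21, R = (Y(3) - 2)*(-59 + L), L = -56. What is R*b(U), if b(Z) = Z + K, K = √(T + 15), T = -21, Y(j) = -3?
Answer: -12075 + 575*I*√6 ≈ -12075.0 + 1408.5*I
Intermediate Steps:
K = I*√6 (K = √(-21 + 15) = √(-6) = I*√6 ≈ 2.4495*I)
R = 575 (R = (-3 - 2)*(-59 - 56) = -5*(-115) = 575)
b(Z) = Z + I*√6
R*b(U) = 575*(-21 + I*√6) = -12075 + 575*I*√6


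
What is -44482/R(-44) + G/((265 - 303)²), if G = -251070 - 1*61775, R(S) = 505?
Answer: -222218733/729220 ≈ -304.73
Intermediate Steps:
G = -312845 (G = -251070 - 61775 = -312845)
-44482/R(-44) + G/((265 - 303)²) = -44482/505 - 312845/(265 - 303)² = -44482*1/505 - 312845/((-38)²) = -44482/505 - 312845/1444 = -222218733/729220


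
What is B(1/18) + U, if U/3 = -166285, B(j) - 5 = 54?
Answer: -498796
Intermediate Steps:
B(j) = 59 (B(j) = 5 + 54 = 59)
U = -498855 (U = 3*(-166285) = -498855)
B(1/18) + U = 59 - 498855 = -498796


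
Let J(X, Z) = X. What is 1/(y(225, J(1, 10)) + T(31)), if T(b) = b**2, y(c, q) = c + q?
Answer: 1/1187 ≈ 0.00084246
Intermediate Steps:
1/(y(225, J(1, 10)) + T(31)) = 1/((225 + 1) + 31**2) = 1/(226 + 961) = 1/1187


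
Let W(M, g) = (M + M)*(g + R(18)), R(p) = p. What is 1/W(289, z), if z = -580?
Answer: -1/324836 ≈ -3.0785e-6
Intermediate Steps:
W(M, g) = 2*M*(18 + g) (W(M, g) = (M + M)*(g + 18) = (2*M)*(18 + g) = 2*M*(18 + g))
1/W(289, z) = 1/(2*289*(18 - 580)) = 1/(2*289*(-562)) = 1/(-324836) = -1/324836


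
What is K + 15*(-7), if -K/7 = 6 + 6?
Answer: -189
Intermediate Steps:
K = -84 (K = -7*(6 + 6) = -7*12 = -84)
K + 15*(-7) = -84 + 15*(-7) = -84 - 105 = -189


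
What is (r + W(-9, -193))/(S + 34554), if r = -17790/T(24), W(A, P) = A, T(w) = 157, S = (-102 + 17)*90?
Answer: -6401/1407976 ≈ -0.0045462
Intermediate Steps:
S = -7650 (S = -85*90 = -7650)
r = -17790/157 ≈ -113.31
(r + W(-9, -193))/(S + 34554) = (-17790/157 - 9)/(-7650 + 34554) = -19203/157/26904 = -19203/157*1/26904 = -6401/1407976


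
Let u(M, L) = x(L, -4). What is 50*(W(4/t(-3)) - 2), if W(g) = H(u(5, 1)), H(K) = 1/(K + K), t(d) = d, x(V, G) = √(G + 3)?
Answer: -100 - 25*I ≈ -100.0 - 25.0*I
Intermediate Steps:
x(V, G) = √(3 + G)
u(M, L) = I (u(M, L) = √(3 - 4) = √(-1) = I)
H(K) = 1/(2*K)
W(g) = -I/2 (W(g) = 1/(2*I) = (-I)/2 = -I/2)
50*(W(4/t(-3)) - 2) = 50*(-I/2 - 2) = 50*(-2 - I/2) = -100 - 25*I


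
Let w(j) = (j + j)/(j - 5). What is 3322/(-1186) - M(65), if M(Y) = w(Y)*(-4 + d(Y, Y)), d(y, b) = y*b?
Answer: -10849885/1186 ≈ -9148.3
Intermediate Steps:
d(y, b) = b*y
w(j) = 2*j/(-5 + j) (w(j) = (2*j)/(-5 + j) = 2*j/(-5 + j))
M(Y) = 2*Y*(-4 + Y**2)/(-5 + Y) (M(Y) = (2*Y/(-5 + Y))*(-4 + Y*Y) = (2*Y/(-5 + Y))*(-4 + Y**2) = 2*Y*(-4 + Y**2)/(-5 + Y))
3322/(-1186) - M(65) = 3322/(-1186) - 2*65*(-4 + 65**2)/(-5 + 65) = 3322*(-1/1186) - 2*65*(-4 + 4225)/60 = -1661/593 - 2*65*4221/60 = -1661/593 - 1*18291/2 = -1661/593 - 18291/2 = -10849885/1186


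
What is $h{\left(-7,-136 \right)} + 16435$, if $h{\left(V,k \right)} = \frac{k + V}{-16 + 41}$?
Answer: $\frac{410732}{25} \approx 16429.0$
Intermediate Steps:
$h{\left(V,k \right)} = \frac{V}{25} + \frac{k}{25}$ ($h{\left(V,k \right)} = \frac{V + k}{25} = \left(V + k\right) \frac{1}{25} = \frac{V}{25} + \frac{k}{25}$)
$h{\left(-7,-136 \right)} + 16435 = \left(\frac{1}{25} \left(-7\right) + \frac{1}{25} \left(-136\right)\right) + 16435 = \left(- \frac{7}{25} - \frac{136}{25}\right) + 16435 = - \frac{143}{25} + 16435 = \frac{410732}{25}$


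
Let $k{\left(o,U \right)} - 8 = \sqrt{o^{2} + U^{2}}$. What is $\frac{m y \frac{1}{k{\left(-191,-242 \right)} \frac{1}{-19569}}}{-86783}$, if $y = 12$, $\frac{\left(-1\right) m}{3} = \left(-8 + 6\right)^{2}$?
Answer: $\frac{22543488}{8242736123} - \frac{2817936 \sqrt{95045}}{8242736123} \approx -0.10266$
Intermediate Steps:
$m = -12$ ($m = - 3 \left(-8 + 6\right)^{2} = - 3 \left(-2\right)^{2} = \left(-3\right) 4 = -12$)
$k{\left(o,U \right)} = 8 + \sqrt{U^{2} + o^{2}}$ ($k{\left(o,U \right)} = 8 + \sqrt{o^{2} + U^{2}} = 8 + \sqrt{U^{2} + o^{2}}$)
$\frac{m y \frac{1}{k{\left(-191,-242 \right)} \frac{1}{-19569}}}{-86783} = \frac{\left(-12\right) 12 \frac{1}{\left(8 + \sqrt{\left(-242\right)^{2} + \left(-191\right)^{2}}\right) \frac{1}{-19569}}}{-86783} = - \frac{144}{\left(8 + \sqrt{58564 + 36481}\right) \left(- \frac{1}{19569}\right)} \left(- \frac{1}{86783}\right) = - \frac{144}{\left(8 + \sqrt{95045}\right) \left(- \frac{1}{19569}\right)} \left(- \frac{1}{86783}\right) = - \frac{144}{- \frac{8}{19569} - \frac{\sqrt{95045}}{19569}} \left(- \frac{1}{86783}\right) = \frac{144}{86783 \left(- \frac{8}{19569} - \frac{\sqrt{95045}}{19569}\right)}$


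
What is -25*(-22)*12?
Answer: 6600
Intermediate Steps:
-25*(-22)*12 = 550*12 = 6600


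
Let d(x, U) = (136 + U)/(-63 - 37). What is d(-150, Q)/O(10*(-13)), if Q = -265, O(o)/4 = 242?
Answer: 129/96800 ≈ 0.0013326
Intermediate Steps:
O(o) = 968 (O(o) = 4*242 = 968)
d(x, U) = -34/25 - U/100 (d(x, U) = (136 + U)/(-100) = (136 + U)*(-1/100) = -34/25 - U/100)
d(-150, Q)/O(10*(-13)) = (-34/25 - 1/100*(-265))/968 = (-34/25 + 53/20)*(1/968) = (129/100)*(1/968) = 129/96800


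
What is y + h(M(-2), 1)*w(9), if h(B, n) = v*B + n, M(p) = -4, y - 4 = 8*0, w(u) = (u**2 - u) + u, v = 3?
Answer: -887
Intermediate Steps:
w(u) = u**2
y = 4 (y = 4 + 8*0 = 4 + 0 = 4)
h(B, n) = n + 3*B (h(B, n) = 3*B + n = n + 3*B)
y + h(M(-2), 1)*w(9) = 4 + (1 + 3*(-4))*9**2 = 4 + (1 - 12)*81 = 4 - 11*81 = 4 - 891 = -887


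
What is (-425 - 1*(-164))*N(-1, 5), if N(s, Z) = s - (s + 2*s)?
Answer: -522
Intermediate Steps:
N(s, Z) = -2*s (N(s, Z) = s - 3*s = -2*s)
(-425 - 1*(-164))*N(-1, 5) = (-425 - 1*(-164))*(-2*(-1)) = (-425 + 164)*2 = -261*2 = -522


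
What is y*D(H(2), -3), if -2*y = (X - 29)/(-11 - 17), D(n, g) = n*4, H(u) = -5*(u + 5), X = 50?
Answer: -105/2 ≈ -52.500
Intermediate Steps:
H(u) = -25 - 5*u (H(u) = -5*(5 + u) = -25 - 5*u)
D(n, g) = 4*n
y = 3/8 (y = -(50 - 29)/(2*(-11 - 17)) = -21/(2*(-28)) = -21*(-1)/(2*28) = -½*(-¾) = 3/8 ≈ 0.37500)
y*D(H(2), -3) = 3*(4*(-25 - 5*2))/8 = 3*(4*(-25 - 10))/8 = 3*(4*(-35))/8 = (3/8)*(-140) = -105/2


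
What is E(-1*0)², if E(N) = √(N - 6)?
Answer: -6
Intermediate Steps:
E(N) = √(-6 + N)
E(-1*0)² = (√(-6 - 1*0))² = (√(-6 + 0))² = (√(-6))² = (I*√6)² = -6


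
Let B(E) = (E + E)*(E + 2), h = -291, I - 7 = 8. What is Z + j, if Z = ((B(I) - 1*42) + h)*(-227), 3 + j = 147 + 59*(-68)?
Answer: -44047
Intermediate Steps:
I = 15 (I = 7 + 8 = 15)
j = -3868 (j = -3 + (147 + 59*(-68)) = -3 + (147 - 4012) = -3 - 3865 = -3868)
B(E) = 2*E*(2 + E) (B(E) = (2*E)*(2 + E) = 2*E*(2 + E))
Z = -40179 (Z = ((2*15*(2 + 15) - 1*42) - 291)*(-227) = ((2*15*17 - 42) - 291)*(-227) = ((510 - 42) - 291)*(-227) = (468 - 291)*(-227) = 177*(-227) = -40179)
Z + j = -40179 - 3868 = -44047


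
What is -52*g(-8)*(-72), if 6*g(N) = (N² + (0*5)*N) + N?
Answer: 34944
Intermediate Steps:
g(N) = N/6 + N²/6 (g(N) = ((N² + (0*5)*N) + N)/6 = ((N² + 0*N) + N)/6 = ((N² + 0) + N)/6 = (N² + N)/6 = (N + N²)/6 = N/6 + N²/6)
-52*g(-8)*(-72) = -26*(-8)*(1 - 8)/3*(-72) = -26*(-8)*(-7)/3*(-72) = -52*28/3*(-72) = -1456/3*(-72) = 34944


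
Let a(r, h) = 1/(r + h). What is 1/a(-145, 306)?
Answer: 161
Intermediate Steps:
a(r, h) = 1/(h + r)
1/a(-145, 306) = 1/(1/(306 - 145)) = 1/(1/161) = 161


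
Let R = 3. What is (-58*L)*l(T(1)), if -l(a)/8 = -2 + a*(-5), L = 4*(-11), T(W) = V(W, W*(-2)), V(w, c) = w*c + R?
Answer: 142912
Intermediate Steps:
V(w, c) = 3 + c*w (V(w, c) = w*c + 3 = c*w + 3 = 3 + c*w)
T(W) = 3 - 2*W² (T(W) = 3 + (W*(-2))*W = 3 + (-2*W)*W = 3 - 2*W²)
L = -44
l(a) = 16 + 40*a (l(a) = -8*(-2 + a*(-5)) = -8*(-2 - 5*a) = 16 + 40*a)
(-58*L)*l(T(1)) = (-58*(-44))*(16 + 40*(3 - 2*1²)) = 2552*(16 + 40*(3 - 2*1)) = 2552*(16 + 40*(3 - 2)) = 2552*(16 + 40*1) = 2552*(16 + 40) = 2552*56 = 142912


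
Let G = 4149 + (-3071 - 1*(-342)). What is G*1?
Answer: 1420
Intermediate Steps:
G = 1420 (G = 4149 + (-3071 + 342) = 4149 - 2729 = 1420)
G*1 = 1420*1 = 1420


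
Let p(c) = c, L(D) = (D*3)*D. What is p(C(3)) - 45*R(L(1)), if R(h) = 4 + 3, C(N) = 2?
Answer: -313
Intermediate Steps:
L(D) = 3*D² (L(D) = (3*D)*D = 3*D²)
R(h) = 7
p(C(3)) - 45*R(L(1)) = 2 - 45*7 = 2 - 315 = -313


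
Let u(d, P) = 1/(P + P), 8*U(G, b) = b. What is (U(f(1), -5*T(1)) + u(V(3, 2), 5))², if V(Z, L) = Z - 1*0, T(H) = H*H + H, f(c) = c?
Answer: 529/400 ≈ 1.3225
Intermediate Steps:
T(H) = H + H² (T(H) = H² + H = H + H²)
U(G, b) = b/8
V(Z, L) = Z (V(Z, L) = Z + 0 = Z)
u(d, P) = 1/(2*P)
(U(f(1), -5*T(1)) + u(V(3, 2), 5))² = ((-5*(1 + 1))/8 + (½)/5)² = ((-5*2)/8 + (½)*(⅕))² = ((-5*2)/8 + ⅒)² = ((⅛)*(-10) + ⅒)² = (-5/4 + ⅒)² = (-23/20)² = 529/400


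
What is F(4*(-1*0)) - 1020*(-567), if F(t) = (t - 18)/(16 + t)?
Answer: 4626711/8 ≈ 5.7834e+5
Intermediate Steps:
F(t) = (-18 + t)/(16 + t)
F(4*(-1*0)) - 1020*(-567) = (-18 + 4*(-1*0))/(16 + 4*(-1*0)) - 1020*(-567) = (-18 + 4*0)/(16 + 4*0) + 578340 = (-18 + 0)/(16 + 0) + 578340 = -18/16 + 578340 = (1/16)*(-18) + 578340 = -9/8 + 578340 = 4626711/8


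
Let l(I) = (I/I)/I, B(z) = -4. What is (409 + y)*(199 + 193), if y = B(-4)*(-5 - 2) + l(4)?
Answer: 171402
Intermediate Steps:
l(I) = 1/I
y = 113/4 (y = -4*(-5 - 2) + 1/4 = -4*(-7) + ¼ = 28 + ¼ = 113/4 ≈ 28.250)
(409 + y)*(199 + 193) = (409 + 113/4)*(199 + 193) = (1749/4)*392 = 171402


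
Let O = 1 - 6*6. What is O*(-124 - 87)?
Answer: 7385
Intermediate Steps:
O = -35 (O = 1 - 36 = -35)
O*(-124 - 87) = -35*(-124 - 87) = -35*(-211) = 7385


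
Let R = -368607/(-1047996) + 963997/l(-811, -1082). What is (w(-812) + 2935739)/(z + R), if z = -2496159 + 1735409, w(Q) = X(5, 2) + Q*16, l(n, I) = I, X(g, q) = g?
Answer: -552366843700224/143941397606873 ≈ -3.8374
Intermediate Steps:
w(Q) = 5 + 16*Q (w(Q) = 5 + Q*16 = 5 + 16*Q)
R = -168311027873/188988612 (R = -368607/(-1047996) + 963997/(-1082) = -368607*(-1/1047996) + 963997*(-1/1082) = 122869/349332 - 963997/1082 = -168311027873/188988612 ≈ -890.59)
z = -760750
(w(-812) + 2935739)/(z + R) = ((5 + 16*(-812)) + 2935739)/(-760750 - 168311027873/188988612) = ((5 - 12992) + 2935739)/(-143941397606873/188988612) = (-12987 + 2935739)*(-188988612/143941397606873) = 2922752*(-188988612/143941397606873) = -552366843700224/143941397606873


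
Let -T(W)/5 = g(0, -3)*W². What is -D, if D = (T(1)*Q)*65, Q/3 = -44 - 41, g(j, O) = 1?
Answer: -82875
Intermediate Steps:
Q = -255 (Q = 3*(-44 - 41) = 3*(-85) = -255)
T(W) = -5*W²
D = 82875 (D = (-5*1²*(-255))*65 = (-5*1*(-255))*65 = -5*(-255)*65 = 1275*65 = 82875)
-D = -1*82875 = -82875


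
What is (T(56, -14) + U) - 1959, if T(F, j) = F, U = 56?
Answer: -1847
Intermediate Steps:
(T(56, -14) + U) - 1959 = (56 + 56) - 1959 = 112 - 1959 = -1847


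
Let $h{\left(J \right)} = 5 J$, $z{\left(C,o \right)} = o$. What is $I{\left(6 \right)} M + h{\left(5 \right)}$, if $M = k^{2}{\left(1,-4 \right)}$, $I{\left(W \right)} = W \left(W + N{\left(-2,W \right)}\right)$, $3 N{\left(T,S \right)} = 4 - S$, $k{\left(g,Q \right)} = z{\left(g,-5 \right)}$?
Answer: $825$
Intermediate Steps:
$k{\left(g,Q \right)} = -5$
$N{\left(T,S \right)} = \frac{4}{3} - \frac{S}{3}$ ($N{\left(T,S \right)} = \frac{4 - S}{3} = \frac{4}{3} - \frac{S}{3}$)
$I{\left(W \right)} = W \left(\frac{4}{3} + \frac{2 W}{3}\right)$ ($I{\left(W \right)} = W \left(W - \left(- \frac{4}{3} + \frac{W}{3}\right)\right) = W \left(\frac{4}{3} + \frac{2 W}{3}\right)$)
$M = 25$ ($M = \left(-5\right)^{2} = 25$)
$I{\left(6 \right)} M + h{\left(5 \right)} = \frac{2}{3} \cdot 6 \left(2 + 6\right) 25 + 5 \cdot 5 = \frac{2}{3} \cdot 6 \cdot 8 \cdot 25 + 25 = 32 \cdot 25 + 25 = 800 + 25 = 825$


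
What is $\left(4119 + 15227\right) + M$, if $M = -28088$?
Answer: $-8742$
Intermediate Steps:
$\left(4119 + 15227\right) + M = \left(4119 + 15227\right) - 28088 = 19346 - 28088 = -8742$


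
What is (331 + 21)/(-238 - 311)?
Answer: -352/549 ≈ -0.64117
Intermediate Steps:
(331 + 21)/(-238 - 311) = 352/(-549) = 352*(-1/549) = -352/549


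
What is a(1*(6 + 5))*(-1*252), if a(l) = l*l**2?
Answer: -335412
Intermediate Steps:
a(l) = l**3
a(1*(6 + 5))*(-1*252) = (1*(6 + 5))**3*(-1*252) = (1*11)**3*(-252) = 11**3*(-252) = 1331*(-252) = -335412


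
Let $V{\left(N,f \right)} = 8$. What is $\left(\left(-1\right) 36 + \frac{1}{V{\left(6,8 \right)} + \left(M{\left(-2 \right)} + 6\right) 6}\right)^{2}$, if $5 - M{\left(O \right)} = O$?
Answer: $\frac{9579025}{7396} \approx 1295.2$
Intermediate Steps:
$M{\left(O \right)} = 5 - O$
$\left(\left(-1\right) 36 + \frac{1}{V{\left(6,8 \right)} + \left(M{\left(-2 \right)} + 6\right) 6}\right)^{2} = \left(\left(-1\right) 36 + \frac{1}{8 + \left(\left(5 - -2\right) + 6\right) 6}\right)^{2} = \left(-36 + \frac{1}{8 + \left(\left(5 + 2\right) + 6\right) 6}\right)^{2} = \left(-36 + \frac{1}{8 + \left(7 + 6\right) 6}\right)^{2} = \left(-36 + \frac{1}{8 + 13 \cdot 6}\right)^{2} = \left(-36 + \frac{1}{8 + 78}\right)^{2} = \left(-36 + \frac{1}{86}\right)^{2} = \left(- \frac{3095}{86}\right)^{2} = \frac{9579025}{7396}$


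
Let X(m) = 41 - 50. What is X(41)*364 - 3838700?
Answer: -3841976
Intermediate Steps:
X(m) = -9
X(41)*364 - 3838700 = -9*364 - 3838700 = -3276 - 3838700 = -3841976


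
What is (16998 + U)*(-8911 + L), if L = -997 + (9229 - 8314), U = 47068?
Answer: -576145538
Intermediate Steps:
L = -82 (L = -997 + 915 = -82)
(16998 + U)*(-8911 + L) = (16998 + 47068)*(-8911 - 82) = 64066*(-8993) = -576145538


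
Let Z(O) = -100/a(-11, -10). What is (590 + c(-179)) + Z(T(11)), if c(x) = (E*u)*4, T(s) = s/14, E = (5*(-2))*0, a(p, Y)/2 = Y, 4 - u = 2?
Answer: 595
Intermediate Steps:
u = 2 (u = 4 - 1*2 = 4 - 2 = 2)
a(p, Y) = 2*Y
E = 0 (E = -10*0 = 0)
T(s) = s/14 (T(s) = s*(1/14) = s/14)
Z(O) = 5 (Z(O) = -100/(2*(-10)) = -100/(-20) = -100*(-1/20) = 5)
c(x) = 0 (c(x) = (0*2)*4 = 0*4 = 0)
(590 + c(-179)) + Z(T(11)) = (590 + 0) + 5 = 590 + 5 = 595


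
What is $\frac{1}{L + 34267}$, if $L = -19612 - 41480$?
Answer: $- \frac{1}{26825} \approx -3.7279 \cdot 10^{-5}$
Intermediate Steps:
$L = -61092$
$\frac{1}{L + 34267} = \frac{1}{-61092 + 34267} = \frac{1}{-26825} = - \frac{1}{26825}$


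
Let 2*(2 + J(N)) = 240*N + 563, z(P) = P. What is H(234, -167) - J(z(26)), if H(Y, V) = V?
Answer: -7133/2 ≈ -3566.5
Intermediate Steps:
J(N) = 559/2 + 120*N (J(N) = -2 + (240*N + 563)/2 = -2 + (563 + 240*N)/2 = -2 + (563/2 + 120*N) = 559/2 + 120*N)
H(234, -167) - J(z(26)) = -167 - (559/2 + 120*26) = -167 - (559/2 + 3120) = -167 - 1*6799/2 = -167 - 6799/2 = -7133/2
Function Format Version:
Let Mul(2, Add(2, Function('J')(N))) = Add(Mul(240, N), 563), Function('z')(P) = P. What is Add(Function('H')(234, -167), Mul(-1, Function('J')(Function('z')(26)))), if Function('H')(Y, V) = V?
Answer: Rational(-7133, 2) ≈ -3566.5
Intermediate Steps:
Function('J')(N) = Add(Rational(559, 2), Mul(120, N)) (Function('J')(N) = Add(-2, Mul(Rational(1, 2), Add(Mul(240, N), 563))) = Add(-2, Mul(Rational(1, 2), Add(563, Mul(240, N)))) = Add(-2, Add(Rational(563, 2), Mul(120, N))) = Add(Rational(559, 2), Mul(120, N)))
Add(Function('H')(234, -167), Mul(-1, Function('J')(Function('z')(26)))) = Add(-167, Mul(-1, Add(Rational(559, 2), Mul(120, 26)))) = Add(-167, Mul(-1, Add(Rational(559, 2), 3120))) = Add(-167, Mul(-1, Rational(6799, 2))) = Add(-167, Rational(-6799, 2)) = Rational(-7133, 2)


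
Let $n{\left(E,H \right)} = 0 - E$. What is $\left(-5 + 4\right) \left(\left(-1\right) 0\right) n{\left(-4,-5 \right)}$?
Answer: $0$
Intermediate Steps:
$n{\left(E,H \right)} = - E$
$\left(-5 + 4\right) \left(\left(-1\right) 0\right) n{\left(-4,-5 \right)} = \left(-5 + 4\right) \left(\left(-1\right) 0\right) \left(\left(-1\right) \left(-4\right)\right) = \left(-1\right) 0 \cdot 4 = 0 \cdot 4 = 0$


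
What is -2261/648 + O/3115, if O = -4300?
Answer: -1965883/403704 ≈ -4.8696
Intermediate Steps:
-2261/648 + O/3115 = -2261/648 - 4300/3115 = -2261*1/648 - 4300*1/3115 = -2261/648 - 860/623 = -1965883/403704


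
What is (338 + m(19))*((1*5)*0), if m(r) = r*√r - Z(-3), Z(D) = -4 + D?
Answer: 0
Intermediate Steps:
m(r) = 7 + r^(3/2) (m(r) = r*√r - (-4 - 3) = r^(3/2) - 1*(-7) = r^(3/2) + 7 = 7 + r^(3/2))
(338 + m(19))*((1*5)*0) = (338 + (7 + 19^(3/2)))*((1*5)*0) = (338 + (7 + 19*√19))*(5*0) = (345 + 19*√19)*0 = 0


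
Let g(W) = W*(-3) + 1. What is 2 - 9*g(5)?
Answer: 128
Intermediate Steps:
g(W) = 1 - 3*W (g(W) = -3*W + 1 = 1 - 3*W)
2 - 9*g(5) = 2 - 9*(1 - 3*5) = 2 - 9*(1 - 15) = 2 - 9*(-14) = 2 + 126 = 128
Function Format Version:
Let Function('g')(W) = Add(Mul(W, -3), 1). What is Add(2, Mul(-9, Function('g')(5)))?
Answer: 128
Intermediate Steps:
Function('g')(W) = Add(1, Mul(-3, W)) (Function('g')(W) = Add(Mul(-3, W), 1) = Add(1, Mul(-3, W)))
Add(2, Mul(-9, Function('g')(5))) = Add(2, Mul(-9, Add(1, Mul(-3, 5)))) = Add(2, Mul(-9, Add(1, -15))) = Add(2, Mul(-9, -14)) = Add(2, 126) = 128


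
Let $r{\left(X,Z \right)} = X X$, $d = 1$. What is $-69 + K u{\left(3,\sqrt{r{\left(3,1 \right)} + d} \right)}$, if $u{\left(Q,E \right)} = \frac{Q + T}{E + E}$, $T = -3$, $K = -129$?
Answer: $-69$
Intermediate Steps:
$r{\left(X,Z \right)} = X^{2}$
$u{\left(Q,E \right)} = \frac{-3 + Q}{2 E}$ ($u{\left(Q,E \right)} = \frac{Q - 3}{E + E} = \frac{-3 + Q}{2 E}$)
$-69 + K u{\left(3,\sqrt{r{\left(3,1 \right)} + d} \right)} = -69 - 129 \frac{-3 + 3}{2 \sqrt{3^{2} + 1}} = -69 - 129 \cdot \frac{1}{2} \frac{1}{\sqrt{9 + 1}} \cdot 0 = -69 - 129 \cdot \frac{1}{2} \frac{1}{\sqrt{10}} \cdot 0 = -69 - 129 \cdot \frac{1}{2} \frac{\sqrt{10}}{10} \cdot 0 = -69 - 0 = -69 + 0 = -69$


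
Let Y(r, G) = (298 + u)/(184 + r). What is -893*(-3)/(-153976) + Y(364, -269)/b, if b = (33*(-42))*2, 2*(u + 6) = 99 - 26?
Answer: -6023585/341956384 ≈ -0.017615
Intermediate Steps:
u = 61/2 (u = -6 + (99 - 26)/2 = -6 + (½)*73 = -6 + 73/2 = 61/2 ≈ 30.500)
Y(r, G) = 657/(2*(184 + r)) (Y(r, G) = (298 + 61/2)/(184 + r) = 657/(2*(184 + r)))
b = -2772 (b = -1386*2 = -2772)
-893*(-3)/(-153976) + Y(364, -269)/b = -893*(-3)/(-153976) + (657/(2*(184 + 364)))/(-2772) = 2679*(-1/153976) + ((657/2)/548)*(-1/2772) = -141/8104 + ((657/2)*(1/548))*(-1/2772) = -141/8104 + (657/1096)*(-1/2772) = -141/8104 - 73/337568 = -6023585/341956384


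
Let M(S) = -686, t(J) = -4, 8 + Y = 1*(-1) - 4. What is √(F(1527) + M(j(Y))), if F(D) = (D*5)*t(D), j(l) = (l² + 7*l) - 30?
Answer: I*√31226 ≈ 176.71*I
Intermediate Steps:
Y = -13 (Y = -8 + (1*(-1) - 4) = -8 + (-1 - 4) = -8 - 5 = -13)
j(l) = -30 + l² + 7*l
F(D) = -20*D (F(D) = (D*5)*(-4) = (5*D)*(-4) = -20*D)
√(F(1527) + M(j(Y))) = √(-20*1527 - 686) = √(-30540 - 686) = √(-31226) = I*√31226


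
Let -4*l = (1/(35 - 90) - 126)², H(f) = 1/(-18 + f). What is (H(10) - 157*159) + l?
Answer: -700185147/24200 ≈ -28933.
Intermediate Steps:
l = -48038761/12100 (l = -(1/(35 - 90) - 126)²/4 = -(1/(-55) - 126)²/4 = -(-1/55 - 126)²/4 = -(-6931/55)²/4 = -¼*48038761/3025 = -48038761/12100 ≈ -3970.1)
(H(10) - 157*159) + l = (1/(-18 + 10) - 157*159) - 48038761/12100 = (1/(-8) - 24963) - 48038761/12100 = (-⅛ - 24963) - 48038761/12100 = -199705/8 - 48038761/12100 = -700185147/24200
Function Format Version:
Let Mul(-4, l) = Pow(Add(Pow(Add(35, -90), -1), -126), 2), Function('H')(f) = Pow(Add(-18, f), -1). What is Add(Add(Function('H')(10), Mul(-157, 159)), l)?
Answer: Rational(-700185147, 24200) ≈ -28933.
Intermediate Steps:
l = Rational(-48038761, 12100) (l = Mul(Rational(-1, 4), Pow(Add(Pow(Add(35, -90), -1), -126), 2)) = Mul(Rational(-1, 4), Pow(Add(Pow(-55, -1), -126), 2)) = Mul(Rational(-1, 4), Pow(Add(Rational(-1, 55), -126), 2)) = Mul(Rational(-1, 4), Pow(Rational(-6931, 55), 2)) = Mul(Rational(-1, 4), Rational(48038761, 3025)) = Rational(-48038761, 12100) ≈ -3970.1)
Add(Add(Function('H')(10), Mul(-157, 159)), l) = Add(Add(Pow(Add(-18, 10), -1), Mul(-157, 159)), Rational(-48038761, 12100)) = Add(Add(Pow(-8, -1), -24963), Rational(-48038761, 12100)) = Add(Add(Rational(-1, 8), -24963), Rational(-48038761, 12100)) = Add(Rational(-199705, 8), Rational(-48038761, 12100)) = Rational(-700185147, 24200)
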